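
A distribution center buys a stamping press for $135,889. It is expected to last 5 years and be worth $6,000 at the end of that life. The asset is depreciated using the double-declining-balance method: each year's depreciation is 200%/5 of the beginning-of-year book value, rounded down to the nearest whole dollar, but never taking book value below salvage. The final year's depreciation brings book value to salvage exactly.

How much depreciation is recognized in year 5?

Depreciable base = $135,889 − $6,000 = $129,889.
Year 1: ⌊$135,889 × 200%/5⌋ = $54,355. Book value $81,534.
Year 2: ⌊$81,534 × 200%/5⌋ = $32,613. Book value $48,921.
Year 3: ⌊$48,921 × 200%/5⌋ = $19,568. Book value $29,353.
Year 4: ⌊$29,353 × 200%/5⌋ = $11,741. Book value $17,612.
Year 5 (final): $17,612 − $6,000 = $11,612. Book value $6,000.

$11,612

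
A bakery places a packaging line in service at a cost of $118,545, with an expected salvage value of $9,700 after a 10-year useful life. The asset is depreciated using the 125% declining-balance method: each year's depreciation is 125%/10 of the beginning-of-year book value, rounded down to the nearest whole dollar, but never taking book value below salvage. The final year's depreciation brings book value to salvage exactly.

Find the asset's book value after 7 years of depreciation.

$46,554

Depreciable base = $118,545 − $9,700 = $108,845.
Year 1: ⌊$118,545 × 125%/10⌋ = $14,818. Book value $103,727.
Year 2: ⌊$103,727 × 125%/10⌋ = $12,965. Book value $90,762.
Year 3: ⌊$90,762 × 125%/10⌋ = $11,345. Book value $79,417.
Year 4: ⌊$79,417 × 125%/10⌋ = $9,927. Book value $69,490.
Year 5: ⌊$69,490 × 125%/10⌋ = $8,686. Book value $60,804.
Year 6: ⌊$60,804 × 125%/10⌋ = $7,600. Book value $53,204.
Year 7: ⌊$53,204 × 125%/10⌋ = $6,650. Book value $46,554.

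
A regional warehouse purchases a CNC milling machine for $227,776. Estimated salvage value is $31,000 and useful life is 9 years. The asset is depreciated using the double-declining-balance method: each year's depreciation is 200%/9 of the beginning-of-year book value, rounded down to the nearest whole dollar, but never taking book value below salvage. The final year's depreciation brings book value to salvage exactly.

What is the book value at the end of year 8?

Depreciable base = $227,776 − $31,000 = $196,776.
Year 1: ⌊$227,776 × 200%/9⌋ = $50,616. Book value $177,160.
Year 2: ⌊$177,160 × 200%/9⌋ = $39,368. Book value $137,792.
Year 3: ⌊$137,792 × 200%/9⌋ = $30,620. Book value $107,172.
Year 4: ⌊$107,172 × 200%/9⌋ = $23,816. Book value $83,356.
Year 5: ⌊$83,356 × 200%/9⌋ = $18,523. Book value $64,833.
Year 6: ⌊$64,833 × 200%/9⌋ = $14,407. Book value $50,426.
Year 7: ⌊$50,426 × 200%/9⌋ = $11,205. Book value $39,221.
Year 8: ⌊$39,221 × 200%/9⌋ = $8,715, capped at $8,221. Book value $31,000.

$31,000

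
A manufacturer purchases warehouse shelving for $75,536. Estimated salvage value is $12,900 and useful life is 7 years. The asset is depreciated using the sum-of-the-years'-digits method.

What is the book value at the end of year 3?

Depreciable base = $75,536 − $12,900 = $62,636.
Sum of the years' digits = 7+6+5+4+3+2+1 = 28.
Year 1: $62,636 × 7/28 = $15,659. Book value $59,877.
Year 2: $62,636 × 6/28 = $13,422. Book value $46,455.
Year 3: $62,636 × 5/28 = $11,185. Book value $35,270.

$35,270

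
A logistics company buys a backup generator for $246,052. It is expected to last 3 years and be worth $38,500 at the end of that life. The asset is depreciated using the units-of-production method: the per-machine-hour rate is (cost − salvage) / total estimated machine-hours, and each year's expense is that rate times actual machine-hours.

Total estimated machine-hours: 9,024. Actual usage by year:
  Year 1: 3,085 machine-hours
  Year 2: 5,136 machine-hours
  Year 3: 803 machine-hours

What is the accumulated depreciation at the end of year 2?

$189,083

Depreciable base = $246,052 − $38,500 = $207,552.
Rate = $207,552 / 9,024 machine-hours = $23 per machine-hour.
Year 1: 3,085 × $23 = $70,955. Book value $175,097.
Year 2: 5,136 × $23 = $118,128. Book value $56,969.
Accumulated through year 2 = $246,052 − $56,969 = $189,083.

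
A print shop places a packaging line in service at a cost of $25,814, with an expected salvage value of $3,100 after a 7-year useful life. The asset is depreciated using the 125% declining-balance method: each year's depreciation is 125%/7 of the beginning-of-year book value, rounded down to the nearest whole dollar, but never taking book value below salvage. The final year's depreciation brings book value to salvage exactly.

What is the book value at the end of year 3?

$14,309

Depreciable base = $25,814 − $3,100 = $22,714.
Year 1: ⌊$25,814 × 125%/7⌋ = $4,609. Book value $21,205.
Year 2: ⌊$21,205 × 125%/7⌋ = $3,786. Book value $17,419.
Year 3: ⌊$17,419 × 125%/7⌋ = $3,110. Book value $14,309.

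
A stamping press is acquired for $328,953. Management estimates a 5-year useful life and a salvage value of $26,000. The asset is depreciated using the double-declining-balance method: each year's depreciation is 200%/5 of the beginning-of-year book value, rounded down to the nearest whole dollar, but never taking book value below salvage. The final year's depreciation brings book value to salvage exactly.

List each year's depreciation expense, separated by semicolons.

$131,581; $78,948; $47,369; $28,422; $16,633

Depreciable base = $328,953 − $26,000 = $302,953.
Year 1: ⌊$328,953 × 200%/5⌋ = $131,581. Book value $197,372.
Year 2: ⌊$197,372 × 200%/5⌋ = $78,948. Book value $118,424.
Year 3: ⌊$118,424 × 200%/5⌋ = $47,369. Book value $71,055.
Year 4: ⌊$71,055 × 200%/5⌋ = $28,422. Book value $42,633.
Year 5 (final): $42,633 − $26,000 = $16,633. Book value $26,000.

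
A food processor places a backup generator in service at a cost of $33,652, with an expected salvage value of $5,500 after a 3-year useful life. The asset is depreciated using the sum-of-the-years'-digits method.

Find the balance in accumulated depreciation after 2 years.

Depreciable base = $33,652 − $5,500 = $28,152.
Sum of the years' digits = 3+2+1 = 6.
Year 1: $28,152 × 3/6 = $14,076. Book value $19,576.
Year 2: $28,152 × 2/6 = $9,384. Book value $10,192.
Accumulated through year 2 = $33,652 − $10,192 = $23,460.

$23,460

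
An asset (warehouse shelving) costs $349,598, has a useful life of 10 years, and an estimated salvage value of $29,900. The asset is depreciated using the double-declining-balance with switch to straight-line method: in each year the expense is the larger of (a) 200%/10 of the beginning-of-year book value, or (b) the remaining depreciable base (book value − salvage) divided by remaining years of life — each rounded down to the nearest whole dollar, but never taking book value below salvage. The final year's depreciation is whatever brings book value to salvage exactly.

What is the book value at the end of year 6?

Depreciable base = $349,598 − $29,900 = $319,698.
Year 1: DB = ⌊$349,598 × 200%/10⌋ = $69,919; SL = ⌊$319,698/10⌋ = $31,969 → take DB $69,919. Book value $279,679.
Year 2: DB = ⌊$279,679 × 200%/10⌋ = $55,935; SL = ⌊$249,779/9⌋ = $27,753 → take DB $55,935. Book value $223,744.
Year 3: DB = ⌊$223,744 × 200%/10⌋ = $44,748; SL = ⌊$193,844/8⌋ = $24,230 → take DB $44,748. Book value $178,996.
Year 4: DB = ⌊$178,996 × 200%/10⌋ = $35,799; SL = ⌊$149,096/7⌋ = $21,299 → take DB $35,799. Book value $143,197.
Year 5: DB = ⌊$143,197 × 200%/10⌋ = $28,639; SL = ⌊$113,297/6⌋ = $18,882 → take DB $28,639. Book value $114,558.
Year 6: DB = ⌊$114,558 × 200%/10⌋ = $22,911; SL = ⌊$84,658/5⌋ = $16,931 → take DB $22,911. Book value $91,647.

$91,647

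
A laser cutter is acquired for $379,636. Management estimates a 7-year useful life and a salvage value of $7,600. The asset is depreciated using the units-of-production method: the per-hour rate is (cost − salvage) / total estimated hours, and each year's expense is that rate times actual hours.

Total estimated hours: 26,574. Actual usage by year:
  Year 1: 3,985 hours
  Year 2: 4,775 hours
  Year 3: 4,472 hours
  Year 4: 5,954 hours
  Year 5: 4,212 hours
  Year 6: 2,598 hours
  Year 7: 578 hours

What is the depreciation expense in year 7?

Depreciable base = $379,636 − $7,600 = $372,036.
Rate = $372,036 / 26,574 hours = $14 per hour.
Year 1: 3,985 × $14 = $55,790. Book value $323,846.
Year 2: 4,775 × $14 = $66,850. Book value $256,996.
Year 3: 4,472 × $14 = $62,608. Book value $194,388.
Year 4: 5,954 × $14 = $83,356. Book value $111,032.
Year 5: 4,212 × $14 = $58,968. Book value $52,064.
Year 6: 2,598 × $14 = $36,372. Book value $15,692.
Year 7: 578 × $14 = $8,092. Book value $7,600.

$8,092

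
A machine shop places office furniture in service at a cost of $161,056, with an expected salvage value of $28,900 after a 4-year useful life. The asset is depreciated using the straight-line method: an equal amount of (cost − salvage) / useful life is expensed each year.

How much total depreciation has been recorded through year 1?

Depreciable base = $161,056 − $28,900 = $132,156.
Annual expense = $132,156 / 4 = $33,039.
End of year 1: book value $128,017.
Accumulated through year 1 = $161,056 − $128,017 = $33,039.

$33,039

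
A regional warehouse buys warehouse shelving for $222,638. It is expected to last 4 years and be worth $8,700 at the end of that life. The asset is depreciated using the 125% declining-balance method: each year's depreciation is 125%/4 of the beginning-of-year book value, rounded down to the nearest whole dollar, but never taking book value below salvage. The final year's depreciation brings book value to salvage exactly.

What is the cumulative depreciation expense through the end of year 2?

Depreciable base = $222,638 − $8,700 = $213,938.
Year 1: ⌊$222,638 × 125%/4⌋ = $69,574. Book value $153,064.
Year 2: ⌊$153,064 × 125%/4⌋ = $47,832. Book value $105,232.
Accumulated through year 2 = $222,638 − $105,232 = $117,406.

$117,406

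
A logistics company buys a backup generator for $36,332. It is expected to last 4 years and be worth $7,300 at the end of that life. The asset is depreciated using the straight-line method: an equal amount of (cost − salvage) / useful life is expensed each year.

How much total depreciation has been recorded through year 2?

$14,516

Depreciable base = $36,332 − $7,300 = $29,032.
Annual expense = $29,032 / 4 = $7,258.
End of year 1: book value $29,074.
End of year 2: book value $21,816.
Accumulated through year 2 = $36,332 − $21,816 = $14,516.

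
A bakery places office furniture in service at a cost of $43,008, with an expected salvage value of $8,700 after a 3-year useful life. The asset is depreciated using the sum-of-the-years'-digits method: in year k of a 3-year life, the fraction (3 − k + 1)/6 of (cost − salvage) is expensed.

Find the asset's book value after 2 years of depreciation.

Depreciable base = $43,008 − $8,700 = $34,308.
Sum of the years' digits = 3+2+1 = 6.
Year 1: $34,308 × 3/6 = $17,154. Book value $25,854.
Year 2: $34,308 × 2/6 = $11,436. Book value $14,418.

$14,418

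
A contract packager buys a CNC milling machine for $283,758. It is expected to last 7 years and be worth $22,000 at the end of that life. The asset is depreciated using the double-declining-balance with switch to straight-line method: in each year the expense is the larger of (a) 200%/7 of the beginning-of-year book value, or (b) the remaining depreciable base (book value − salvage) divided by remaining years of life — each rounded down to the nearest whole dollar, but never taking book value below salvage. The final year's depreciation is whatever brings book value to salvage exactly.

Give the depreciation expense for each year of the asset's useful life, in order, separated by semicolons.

Depreciable base = $283,758 − $22,000 = $261,758.
Year 1: DB = ⌊$283,758 × 200%/7⌋ = $81,073; SL = ⌊$261,758/7⌋ = $37,394 → take DB $81,073. Book value $202,685.
Year 2: DB = ⌊$202,685 × 200%/7⌋ = $57,910; SL = ⌊$180,685/6⌋ = $30,114 → take DB $57,910. Book value $144,775.
Year 3: DB = ⌊$144,775 × 200%/7⌋ = $41,364; SL = ⌊$122,775/5⌋ = $24,555 → take DB $41,364. Book value $103,411.
Year 4: DB = ⌊$103,411 × 200%/7⌋ = $29,546; SL = ⌊$81,411/4⌋ = $20,352 → take DB $29,546. Book value $73,865.
Year 5: DB = ⌊$73,865 × 200%/7⌋ = $21,104; SL = ⌊$51,865/3⌋ = $17,288 → take DB $21,104. Book value $52,761.
Year 6: DB = ⌊$52,761 × 200%/7⌋ = $15,074; SL = ⌊$30,761/2⌋ = $15,380 → take SL $15,380. Book value $37,381.
Year 7 (final): $37,381 − $22,000 = $15,381. Book value $22,000.

$81,073; $57,910; $41,364; $29,546; $21,104; $15,380; $15,381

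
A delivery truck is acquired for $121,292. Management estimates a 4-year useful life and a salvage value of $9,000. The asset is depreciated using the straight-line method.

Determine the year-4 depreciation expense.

Depreciable base = $121,292 − $9,000 = $112,292.
Annual expense = $112,292 / 4 = $28,073.

$28,073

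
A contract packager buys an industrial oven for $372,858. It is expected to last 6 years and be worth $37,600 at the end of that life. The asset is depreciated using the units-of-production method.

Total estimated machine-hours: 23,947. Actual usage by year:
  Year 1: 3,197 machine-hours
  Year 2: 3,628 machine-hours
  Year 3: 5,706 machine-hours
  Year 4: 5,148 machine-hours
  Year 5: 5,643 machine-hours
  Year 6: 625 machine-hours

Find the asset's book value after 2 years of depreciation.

Depreciable base = $372,858 − $37,600 = $335,258.
Rate = $335,258 / 23,947 machine-hours = $14 per machine-hour.
Year 1: 3,197 × $14 = $44,758. Book value $328,100.
Year 2: 3,628 × $14 = $50,792. Book value $277,308.

$277,308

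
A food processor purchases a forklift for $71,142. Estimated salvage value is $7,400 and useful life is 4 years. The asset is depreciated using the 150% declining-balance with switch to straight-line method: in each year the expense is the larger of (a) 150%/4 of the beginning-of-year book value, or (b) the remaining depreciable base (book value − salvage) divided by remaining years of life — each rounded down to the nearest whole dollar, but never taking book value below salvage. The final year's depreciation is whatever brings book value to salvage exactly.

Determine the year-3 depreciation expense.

Depreciable base = $71,142 − $7,400 = $63,742.
Year 1: DB = ⌊$71,142 × 150%/4⌋ = $26,678; SL = ⌊$63,742/4⌋ = $15,935 → take DB $26,678. Book value $44,464.
Year 2: DB = ⌊$44,464 × 150%/4⌋ = $16,674; SL = ⌊$37,064/3⌋ = $12,354 → take DB $16,674. Book value $27,790.
Year 3: DB = ⌊$27,790 × 150%/4⌋ = $10,421; SL = ⌊$20,390/2⌋ = $10,195 → take DB $10,421. Book value $17,369.

$10,421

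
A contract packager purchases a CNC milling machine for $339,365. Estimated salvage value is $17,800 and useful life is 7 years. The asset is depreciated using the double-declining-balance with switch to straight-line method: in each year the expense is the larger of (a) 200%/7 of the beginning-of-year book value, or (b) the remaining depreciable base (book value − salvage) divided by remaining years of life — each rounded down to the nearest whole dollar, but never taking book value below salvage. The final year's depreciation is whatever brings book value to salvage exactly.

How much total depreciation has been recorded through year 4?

Depreciable base = $339,365 − $17,800 = $321,565.
Year 1: DB = ⌊$339,365 × 200%/7⌋ = $96,961; SL = ⌊$321,565/7⌋ = $45,937 → take DB $96,961. Book value $242,404.
Year 2: DB = ⌊$242,404 × 200%/7⌋ = $69,258; SL = ⌊$224,604/6⌋ = $37,434 → take DB $69,258. Book value $173,146.
Year 3: DB = ⌊$173,146 × 200%/7⌋ = $49,470; SL = ⌊$155,346/5⌋ = $31,069 → take DB $49,470. Book value $123,676.
Year 4: DB = ⌊$123,676 × 200%/7⌋ = $35,336; SL = ⌊$105,876/4⌋ = $26,469 → take DB $35,336. Book value $88,340.
Accumulated through year 4 = $339,365 − $88,340 = $251,025.

$251,025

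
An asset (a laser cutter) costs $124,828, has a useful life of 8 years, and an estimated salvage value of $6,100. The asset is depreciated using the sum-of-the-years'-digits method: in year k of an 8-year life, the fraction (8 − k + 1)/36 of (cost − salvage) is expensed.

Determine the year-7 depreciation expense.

Depreciable base = $124,828 − $6,100 = $118,728.
Sum of the years' digits = 8+7+6+5+4+3+2+1 = 36.
Year 1: $118,728 × 8/36 = $26,384. Book value $98,444.
Year 2: $118,728 × 7/36 = $23,086. Book value $75,358.
Year 3: $118,728 × 6/36 = $19,788. Book value $55,570.
Year 4: $118,728 × 5/36 = $16,490. Book value $39,080.
Year 5: $118,728 × 4/36 = $13,192. Book value $25,888.
Year 6: $118,728 × 3/36 = $9,894. Book value $15,994.
Year 7: $118,728 × 2/36 = $6,596. Book value $9,398.

$6,596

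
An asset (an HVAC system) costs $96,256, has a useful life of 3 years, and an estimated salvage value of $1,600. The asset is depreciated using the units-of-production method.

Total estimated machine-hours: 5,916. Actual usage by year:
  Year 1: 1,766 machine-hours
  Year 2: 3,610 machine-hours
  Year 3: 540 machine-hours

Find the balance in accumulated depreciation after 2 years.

$86,016

Depreciable base = $96,256 − $1,600 = $94,656.
Rate = $94,656 / 5,916 machine-hours = $16 per machine-hour.
Year 1: 1,766 × $16 = $28,256. Book value $68,000.
Year 2: 3,610 × $16 = $57,760. Book value $10,240.
Accumulated through year 2 = $96,256 − $10,240 = $86,016.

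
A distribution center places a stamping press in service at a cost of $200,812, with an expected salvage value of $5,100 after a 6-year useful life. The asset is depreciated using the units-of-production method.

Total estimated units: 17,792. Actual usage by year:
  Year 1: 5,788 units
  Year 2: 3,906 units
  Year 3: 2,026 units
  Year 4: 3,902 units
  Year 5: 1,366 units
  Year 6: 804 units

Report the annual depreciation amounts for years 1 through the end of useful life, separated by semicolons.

$63,668; $42,966; $22,286; $42,922; $15,026; $8,844

Depreciable base = $200,812 − $5,100 = $195,712.
Rate = $195,712 / 17,792 units = $11 per unit.
Year 1: 5,788 × $11 = $63,668. Book value $137,144.
Year 2: 3,906 × $11 = $42,966. Book value $94,178.
Year 3: 2,026 × $11 = $22,286. Book value $71,892.
Year 4: 3,902 × $11 = $42,922. Book value $28,970.
Year 5: 1,366 × $11 = $15,026. Book value $13,944.
Year 6: 804 × $11 = $8,844. Book value $5,100.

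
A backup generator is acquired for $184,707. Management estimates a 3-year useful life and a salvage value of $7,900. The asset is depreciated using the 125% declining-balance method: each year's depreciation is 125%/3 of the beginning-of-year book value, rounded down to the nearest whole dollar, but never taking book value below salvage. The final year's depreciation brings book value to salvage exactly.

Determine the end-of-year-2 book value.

Depreciable base = $184,707 − $7,900 = $176,807.
Year 1: ⌊$184,707 × 125%/3⌋ = $76,961. Book value $107,746.
Year 2: ⌊$107,746 × 125%/3⌋ = $44,894. Book value $62,852.

$62,852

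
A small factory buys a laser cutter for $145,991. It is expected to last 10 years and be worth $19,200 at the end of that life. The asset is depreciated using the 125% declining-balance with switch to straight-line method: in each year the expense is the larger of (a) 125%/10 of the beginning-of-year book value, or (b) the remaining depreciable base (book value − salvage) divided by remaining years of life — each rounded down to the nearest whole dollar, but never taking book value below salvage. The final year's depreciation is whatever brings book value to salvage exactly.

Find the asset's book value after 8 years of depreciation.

Depreciable base = $145,991 − $19,200 = $126,791.
Year 1: DB = ⌊$145,991 × 125%/10⌋ = $18,248; SL = ⌊$126,791/10⌋ = $12,679 → take DB $18,248. Book value $127,743.
Year 2: DB = ⌊$127,743 × 125%/10⌋ = $15,967; SL = ⌊$108,543/9⌋ = $12,060 → take DB $15,967. Book value $111,776.
Year 3: DB = ⌊$111,776 × 125%/10⌋ = $13,972; SL = ⌊$92,576/8⌋ = $11,572 → take DB $13,972. Book value $97,804.
Year 4: DB = ⌊$97,804 × 125%/10⌋ = $12,225; SL = ⌊$78,604/7⌋ = $11,229 → take DB $12,225. Book value $85,579.
Year 5: DB = ⌊$85,579 × 125%/10⌋ = $10,697; SL = ⌊$66,379/6⌋ = $11,063 → take SL $11,063. Book value $74,516.
Year 6: DB = ⌊$74,516 × 125%/10⌋ = $9,314; SL = ⌊$55,316/5⌋ = $11,063 → take SL $11,063. Book value $63,453.
Year 7: DB = ⌊$63,453 × 125%/10⌋ = $7,931; SL = ⌊$44,253/4⌋ = $11,063 → take SL $11,063. Book value $52,390.
Year 8: DB = ⌊$52,390 × 125%/10⌋ = $6,548; SL = ⌊$33,190/3⌋ = $11,063 → take SL $11,063. Book value $41,327.

$41,327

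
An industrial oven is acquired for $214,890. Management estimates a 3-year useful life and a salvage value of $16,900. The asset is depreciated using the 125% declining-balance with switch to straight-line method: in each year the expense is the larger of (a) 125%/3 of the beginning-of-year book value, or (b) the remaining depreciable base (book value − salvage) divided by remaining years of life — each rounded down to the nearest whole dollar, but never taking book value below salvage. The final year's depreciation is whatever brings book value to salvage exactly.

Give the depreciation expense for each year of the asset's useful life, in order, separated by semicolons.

Depreciable base = $214,890 − $16,900 = $197,990.
Year 1: DB = ⌊$214,890 × 125%/3⌋ = $89,537; SL = ⌊$197,990/3⌋ = $65,996 → take DB $89,537. Book value $125,353.
Year 2: DB = ⌊$125,353 × 125%/3⌋ = $52,230; SL = ⌊$108,453/2⌋ = $54,226 → take SL $54,226. Book value $71,127.
Year 3 (final): $71,127 − $16,900 = $54,227. Book value $16,900.

$89,537; $54,226; $54,227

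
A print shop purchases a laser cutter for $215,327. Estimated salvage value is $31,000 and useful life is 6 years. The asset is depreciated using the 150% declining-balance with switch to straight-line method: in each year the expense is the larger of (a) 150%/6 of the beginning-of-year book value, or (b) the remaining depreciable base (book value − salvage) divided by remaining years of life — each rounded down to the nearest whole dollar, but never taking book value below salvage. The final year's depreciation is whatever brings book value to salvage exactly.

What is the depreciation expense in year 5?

$18,566

Depreciable base = $215,327 − $31,000 = $184,327.
Year 1: DB = ⌊$215,327 × 150%/6⌋ = $53,831; SL = ⌊$184,327/6⌋ = $30,721 → take DB $53,831. Book value $161,496.
Year 2: DB = ⌊$161,496 × 150%/6⌋ = $40,374; SL = ⌊$130,496/5⌋ = $26,099 → take DB $40,374. Book value $121,122.
Year 3: DB = ⌊$121,122 × 150%/6⌋ = $30,280; SL = ⌊$90,122/4⌋ = $22,530 → take DB $30,280. Book value $90,842.
Year 4: DB = ⌊$90,842 × 150%/6⌋ = $22,710; SL = ⌊$59,842/3⌋ = $19,947 → take DB $22,710. Book value $68,132.
Year 5: DB = ⌊$68,132 × 150%/6⌋ = $17,033; SL = ⌊$37,132/2⌋ = $18,566 → take SL $18,566. Book value $49,566.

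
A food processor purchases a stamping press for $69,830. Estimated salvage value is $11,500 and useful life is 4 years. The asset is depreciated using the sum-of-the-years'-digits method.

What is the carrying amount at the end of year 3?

Depreciable base = $69,830 − $11,500 = $58,330.
Sum of the years' digits = 4+3+2+1 = 10.
Year 1: $58,330 × 4/10 = $23,332. Book value $46,498.
Year 2: $58,330 × 3/10 = $17,499. Book value $28,999.
Year 3: $58,330 × 2/10 = $11,666. Book value $17,333.

$17,333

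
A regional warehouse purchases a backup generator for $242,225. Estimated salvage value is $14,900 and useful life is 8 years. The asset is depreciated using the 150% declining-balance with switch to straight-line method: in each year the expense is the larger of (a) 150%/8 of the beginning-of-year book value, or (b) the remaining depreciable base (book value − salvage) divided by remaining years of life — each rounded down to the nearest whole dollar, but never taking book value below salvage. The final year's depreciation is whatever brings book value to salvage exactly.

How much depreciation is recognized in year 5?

Depreciable base = $242,225 − $14,900 = $227,325.
Year 1: DB = ⌊$242,225 × 150%/8⌋ = $45,417; SL = ⌊$227,325/8⌋ = $28,415 → take DB $45,417. Book value $196,808.
Year 2: DB = ⌊$196,808 × 150%/8⌋ = $36,901; SL = ⌊$181,908/7⌋ = $25,986 → take DB $36,901. Book value $159,907.
Year 3: DB = ⌊$159,907 × 150%/8⌋ = $29,982; SL = ⌊$145,007/6⌋ = $24,167 → take DB $29,982. Book value $129,925.
Year 4: DB = ⌊$129,925 × 150%/8⌋ = $24,360; SL = ⌊$115,025/5⌋ = $23,005 → take DB $24,360. Book value $105,565.
Year 5: DB = ⌊$105,565 × 150%/8⌋ = $19,793; SL = ⌊$90,665/4⌋ = $22,666 → take SL $22,666. Book value $82,899.

$22,666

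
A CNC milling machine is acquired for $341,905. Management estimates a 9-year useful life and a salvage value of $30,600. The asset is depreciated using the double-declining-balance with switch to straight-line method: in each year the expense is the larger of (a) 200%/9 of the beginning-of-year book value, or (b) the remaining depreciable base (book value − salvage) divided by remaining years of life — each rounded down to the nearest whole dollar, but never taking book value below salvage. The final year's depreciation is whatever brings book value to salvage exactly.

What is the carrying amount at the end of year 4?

$125,122

Depreciable base = $341,905 − $30,600 = $311,305.
Year 1: DB = ⌊$341,905 × 200%/9⌋ = $75,978; SL = ⌊$311,305/9⌋ = $34,589 → take DB $75,978. Book value $265,927.
Year 2: DB = ⌊$265,927 × 200%/9⌋ = $59,094; SL = ⌊$235,327/8⌋ = $29,415 → take DB $59,094. Book value $206,833.
Year 3: DB = ⌊$206,833 × 200%/9⌋ = $45,962; SL = ⌊$176,233/7⌋ = $25,176 → take DB $45,962. Book value $160,871.
Year 4: DB = ⌊$160,871 × 200%/9⌋ = $35,749; SL = ⌊$130,271/6⌋ = $21,711 → take DB $35,749. Book value $125,122.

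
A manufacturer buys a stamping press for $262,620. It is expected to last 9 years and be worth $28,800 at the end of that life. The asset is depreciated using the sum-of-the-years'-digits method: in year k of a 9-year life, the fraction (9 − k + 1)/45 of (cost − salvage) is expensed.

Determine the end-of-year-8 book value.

$33,996

Depreciable base = $262,620 − $28,800 = $233,820.
Sum of the years' digits = 9+8+7+6+5+4+3+2+1 = 45.
Year 1: $233,820 × 9/45 = $46,764. Book value $215,856.
Year 2: $233,820 × 8/45 = $41,568. Book value $174,288.
Year 3: $233,820 × 7/45 = $36,372. Book value $137,916.
Year 4: $233,820 × 6/45 = $31,176. Book value $106,740.
Year 5: $233,820 × 5/45 = $25,980. Book value $80,760.
Year 6: $233,820 × 4/45 = $20,784. Book value $59,976.
Year 7: $233,820 × 3/45 = $15,588. Book value $44,388.
Year 8: $233,820 × 2/45 = $10,392. Book value $33,996.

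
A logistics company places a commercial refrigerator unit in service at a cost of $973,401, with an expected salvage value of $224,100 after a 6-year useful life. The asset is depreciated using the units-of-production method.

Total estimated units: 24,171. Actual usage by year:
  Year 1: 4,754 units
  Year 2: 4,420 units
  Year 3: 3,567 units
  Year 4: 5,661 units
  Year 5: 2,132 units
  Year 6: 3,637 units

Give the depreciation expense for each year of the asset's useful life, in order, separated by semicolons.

Depreciable base = $973,401 − $224,100 = $749,301.
Rate = $749,301 / 24,171 units = $31 per unit.
Year 1: 4,754 × $31 = $147,374. Book value $826,027.
Year 2: 4,420 × $31 = $137,020. Book value $689,007.
Year 3: 3,567 × $31 = $110,577. Book value $578,430.
Year 4: 5,661 × $31 = $175,491. Book value $402,939.
Year 5: 2,132 × $31 = $66,092. Book value $336,847.
Year 6: 3,637 × $31 = $112,747. Book value $224,100.

$147,374; $137,020; $110,577; $175,491; $66,092; $112,747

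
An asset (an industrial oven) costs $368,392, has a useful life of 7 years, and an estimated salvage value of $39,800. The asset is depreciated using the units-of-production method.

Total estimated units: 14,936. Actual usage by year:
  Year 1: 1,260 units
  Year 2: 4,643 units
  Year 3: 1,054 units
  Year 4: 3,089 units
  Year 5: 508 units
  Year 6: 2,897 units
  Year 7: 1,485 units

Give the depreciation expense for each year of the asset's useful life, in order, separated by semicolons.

Depreciable base = $368,392 − $39,800 = $328,592.
Rate = $328,592 / 14,936 units = $22 per unit.
Year 1: 1,260 × $22 = $27,720. Book value $340,672.
Year 2: 4,643 × $22 = $102,146. Book value $238,526.
Year 3: 1,054 × $22 = $23,188. Book value $215,338.
Year 4: 3,089 × $22 = $67,958. Book value $147,380.
Year 5: 508 × $22 = $11,176. Book value $136,204.
Year 6: 2,897 × $22 = $63,734. Book value $72,470.
Year 7: 1,485 × $22 = $32,670. Book value $39,800.

$27,720; $102,146; $23,188; $67,958; $11,176; $63,734; $32,670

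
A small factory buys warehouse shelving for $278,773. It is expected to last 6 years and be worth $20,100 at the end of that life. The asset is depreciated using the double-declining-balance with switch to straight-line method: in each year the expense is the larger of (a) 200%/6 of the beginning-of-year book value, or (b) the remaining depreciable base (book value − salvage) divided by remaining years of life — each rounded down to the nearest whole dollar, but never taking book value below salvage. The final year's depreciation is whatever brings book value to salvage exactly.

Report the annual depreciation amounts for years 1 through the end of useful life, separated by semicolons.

$92,924; $61,949; $41,300; $27,533; $18,355; $16,612

Depreciable base = $278,773 − $20,100 = $258,673.
Year 1: DB = ⌊$278,773 × 200%/6⌋ = $92,924; SL = ⌊$258,673/6⌋ = $43,112 → take DB $92,924. Book value $185,849.
Year 2: DB = ⌊$185,849 × 200%/6⌋ = $61,949; SL = ⌊$165,749/5⌋ = $33,149 → take DB $61,949. Book value $123,900.
Year 3: DB = ⌊$123,900 × 200%/6⌋ = $41,300; SL = ⌊$103,800/4⌋ = $25,950 → take DB $41,300. Book value $82,600.
Year 4: DB = ⌊$82,600 × 200%/6⌋ = $27,533; SL = ⌊$62,500/3⌋ = $20,833 → take DB $27,533. Book value $55,067.
Year 5: DB = ⌊$55,067 × 200%/6⌋ = $18,355; SL = ⌊$34,967/2⌋ = $17,483 → take DB $18,355. Book value $36,712.
Year 6 (final): $36,712 − $20,100 = $16,612. Book value $20,100.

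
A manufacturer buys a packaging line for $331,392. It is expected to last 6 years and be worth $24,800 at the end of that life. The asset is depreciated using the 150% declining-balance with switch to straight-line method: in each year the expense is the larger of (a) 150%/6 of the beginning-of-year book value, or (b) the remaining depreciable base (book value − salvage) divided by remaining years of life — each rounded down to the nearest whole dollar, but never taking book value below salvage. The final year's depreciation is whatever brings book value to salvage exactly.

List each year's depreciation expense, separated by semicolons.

Depreciable base = $331,392 − $24,800 = $306,592.
Year 1: DB = ⌊$331,392 × 150%/6⌋ = $82,848; SL = ⌊$306,592/6⌋ = $51,098 → take DB $82,848. Book value $248,544.
Year 2: DB = ⌊$248,544 × 150%/6⌋ = $62,136; SL = ⌊$223,744/5⌋ = $44,748 → take DB $62,136. Book value $186,408.
Year 3: DB = ⌊$186,408 × 150%/6⌋ = $46,602; SL = ⌊$161,608/4⌋ = $40,402 → take DB $46,602. Book value $139,806.
Year 4: DB = ⌊$139,806 × 150%/6⌋ = $34,951; SL = ⌊$115,006/3⌋ = $38,335 → take SL $38,335. Book value $101,471.
Year 5: DB = ⌊$101,471 × 150%/6⌋ = $25,367; SL = ⌊$76,671/2⌋ = $38,335 → take SL $38,335. Book value $63,136.
Year 6 (final): $63,136 − $24,800 = $38,336. Book value $24,800.

$82,848; $62,136; $46,602; $38,335; $38,335; $38,336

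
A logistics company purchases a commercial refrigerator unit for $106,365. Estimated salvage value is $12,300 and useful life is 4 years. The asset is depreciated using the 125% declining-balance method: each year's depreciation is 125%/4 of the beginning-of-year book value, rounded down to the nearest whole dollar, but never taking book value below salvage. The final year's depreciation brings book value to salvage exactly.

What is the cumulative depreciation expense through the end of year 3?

$71,800

Depreciable base = $106,365 − $12,300 = $94,065.
Year 1: ⌊$106,365 × 125%/4⌋ = $33,239. Book value $73,126.
Year 2: ⌊$73,126 × 125%/4⌋ = $22,851. Book value $50,275.
Year 3: ⌊$50,275 × 125%/4⌋ = $15,710. Book value $34,565.
Accumulated through year 3 = $106,365 − $34,565 = $71,800.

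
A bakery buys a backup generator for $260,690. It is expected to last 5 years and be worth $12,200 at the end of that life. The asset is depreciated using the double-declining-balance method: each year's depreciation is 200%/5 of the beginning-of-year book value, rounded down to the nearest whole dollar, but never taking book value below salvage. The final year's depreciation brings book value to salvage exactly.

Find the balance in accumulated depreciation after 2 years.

$166,841

Depreciable base = $260,690 − $12,200 = $248,490.
Year 1: ⌊$260,690 × 200%/5⌋ = $104,276. Book value $156,414.
Year 2: ⌊$156,414 × 200%/5⌋ = $62,565. Book value $93,849.
Accumulated through year 2 = $260,690 − $93,849 = $166,841.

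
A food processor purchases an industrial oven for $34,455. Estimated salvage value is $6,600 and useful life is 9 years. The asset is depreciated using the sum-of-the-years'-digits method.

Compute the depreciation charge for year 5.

$3,095

Depreciable base = $34,455 − $6,600 = $27,855.
Sum of the years' digits = 9+8+7+6+5+4+3+2+1 = 45.
Year 1: $27,855 × 9/45 = $5,571. Book value $28,884.
Year 2: $27,855 × 8/45 = $4,952. Book value $23,932.
Year 3: $27,855 × 7/45 = $4,333. Book value $19,599.
Year 4: $27,855 × 6/45 = $3,714. Book value $15,885.
Year 5: $27,855 × 5/45 = $3,095. Book value $12,790.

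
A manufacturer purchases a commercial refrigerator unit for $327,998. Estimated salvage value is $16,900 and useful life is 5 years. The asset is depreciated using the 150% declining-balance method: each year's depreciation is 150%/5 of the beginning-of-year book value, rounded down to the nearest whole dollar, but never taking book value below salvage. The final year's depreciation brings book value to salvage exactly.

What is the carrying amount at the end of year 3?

Depreciable base = $327,998 − $16,900 = $311,098.
Year 1: ⌊$327,998 × 150%/5⌋ = $98,399. Book value $229,599.
Year 2: ⌊$229,599 × 150%/5⌋ = $68,879. Book value $160,720.
Year 3: ⌊$160,720 × 150%/5⌋ = $48,216. Book value $112,504.

$112,504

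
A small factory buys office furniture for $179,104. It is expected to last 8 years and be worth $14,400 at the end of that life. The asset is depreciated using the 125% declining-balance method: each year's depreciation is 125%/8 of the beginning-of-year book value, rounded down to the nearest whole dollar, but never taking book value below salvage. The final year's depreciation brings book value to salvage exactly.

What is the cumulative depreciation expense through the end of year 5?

$102,512

Depreciable base = $179,104 − $14,400 = $164,704.
Year 1: ⌊$179,104 × 125%/8⌋ = $27,985. Book value $151,119.
Year 2: ⌊$151,119 × 125%/8⌋ = $23,612. Book value $127,507.
Year 3: ⌊$127,507 × 125%/8⌋ = $19,922. Book value $107,585.
Year 4: ⌊$107,585 × 125%/8⌋ = $16,810. Book value $90,775.
Year 5: ⌊$90,775 × 125%/8⌋ = $14,183. Book value $76,592.
Accumulated through year 5 = $179,104 − $76,592 = $102,512.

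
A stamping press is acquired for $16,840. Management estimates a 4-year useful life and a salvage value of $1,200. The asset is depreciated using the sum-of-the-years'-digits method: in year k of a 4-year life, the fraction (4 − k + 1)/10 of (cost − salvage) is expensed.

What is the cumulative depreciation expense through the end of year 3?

$14,076

Depreciable base = $16,840 − $1,200 = $15,640.
Sum of the years' digits = 4+3+2+1 = 10.
Year 1: $15,640 × 4/10 = $6,256. Book value $10,584.
Year 2: $15,640 × 3/10 = $4,692. Book value $5,892.
Year 3: $15,640 × 2/10 = $3,128. Book value $2,764.
Accumulated through year 3 = $16,840 − $2,764 = $14,076.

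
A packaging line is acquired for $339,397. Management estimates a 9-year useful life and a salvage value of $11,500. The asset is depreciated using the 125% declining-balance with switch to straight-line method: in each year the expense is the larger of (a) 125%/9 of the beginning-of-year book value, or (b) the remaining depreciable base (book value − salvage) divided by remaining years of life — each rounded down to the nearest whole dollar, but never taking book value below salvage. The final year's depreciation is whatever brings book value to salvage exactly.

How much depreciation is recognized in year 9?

Depreciable base = $339,397 − $11,500 = $327,897.
Year 1: DB = ⌊$339,397 × 125%/9⌋ = $47,138; SL = ⌊$327,897/9⌋ = $36,433 → take DB $47,138. Book value $292,259.
Year 2: DB = ⌊$292,259 × 125%/9⌋ = $40,591; SL = ⌊$280,759/8⌋ = $35,094 → take DB $40,591. Book value $251,668.
Year 3: DB = ⌊$251,668 × 125%/9⌋ = $34,953; SL = ⌊$240,168/7⌋ = $34,309 → take DB $34,953. Book value $216,715.
Year 4: DB = ⌊$216,715 × 125%/9⌋ = $30,099; SL = ⌊$205,215/6⌋ = $34,202 → take SL $34,202. Book value $182,513.
Year 5: DB = ⌊$182,513 × 125%/9⌋ = $25,349; SL = ⌊$171,013/5⌋ = $34,202 → take SL $34,202. Book value $148,311.
Year 6: DB = ⌊$148,311 × 125%/9⌋ = $20,598; SL = ⌊$136,811/4⌋ = $34,202 → take SL $34,202. Book value $114,109.
Year 7: DB = ⌊$114,109 × 125%/9⌋ = $15,848; SL = ⌊$102,609/3⌋ = $34,203 → take SL $34,203. Book value $79,906.
Year 8: DB = ⌊$79,906 × 125%/9⌋ = $11,098; SL = ⌊$68,406/2⌋ = $34,203 → take SL $34,203. Book value $45,703.
Year 9 (final): $45,703 − $11,500 = $34,203. Book value $11,500.

$34,203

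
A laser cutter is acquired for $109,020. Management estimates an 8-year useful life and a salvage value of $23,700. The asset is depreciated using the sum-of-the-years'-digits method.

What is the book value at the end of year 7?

$26,070

Depreciable base = $109,020 − $23,700 = $85,320.
Sum of the years' digits = 8+7+6+5+4+3+2+1 = 36.
Year 1: $85,320 × 8/36 = $18,960. Book value $90,060.
Year 2: $85,320 × 7/36 = $16,590. Book value $73,470.
Year 3: $85,320 × 6/36 = $14,220. Book value $59,250.
Year 4: $85,320 × 5/36 = $11,850. Book value $47,400.
Year 5: $85,320 × 4/36 = $9,480. Book value $37,920.
Year 6: $85,320 × 3/36 = $7,110. Book value $30,810.
Year 7: $85,320 × 2/36 = $4,740. Book value $26,070.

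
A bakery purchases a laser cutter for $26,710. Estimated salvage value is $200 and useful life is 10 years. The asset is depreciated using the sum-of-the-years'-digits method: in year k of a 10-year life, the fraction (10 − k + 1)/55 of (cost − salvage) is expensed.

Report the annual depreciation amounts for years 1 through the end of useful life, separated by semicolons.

$4,820; $4,338; $3,856; $3,374; $2,892; $2,410; $1,928; $1,446; $964; $482

Depreciable base = $26,710 − $200 = $26,510.
Sum of the years' digits = 10+9+8+7+6+5+4+3+2+1 = 55.
Year 1: $26,510 × 10/55 = $4,820. Book value $21,890.
Year 2: $26,510 × 9/55 = $4,338. Book value $17,552.
Year 3: $26,510 × 8/55 = $3,856. Book value $13,696.
Year 4: $26,510 × 7/55 = $3,374. Book value $10,322.
Year 5: $26,510 × 6/55 = $2,892. Book value $7,430.
Year 6: $26,510 × 5/55 = $2,410. Book value $5,020.
Year 7: $26,510 × 4/55 = $1,928. Book value $3,092.
Year 8: $26,510 × 3/55 = $1,446. Book value $1,646.
Year 9: $26,510 × 2/55 = $964. Book value $682.
Year 10: $26,510 × 1/55 = $482. Book value $200.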